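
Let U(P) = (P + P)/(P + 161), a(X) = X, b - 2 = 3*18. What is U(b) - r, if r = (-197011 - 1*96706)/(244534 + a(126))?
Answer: 13019787/7584460 ≈ 1.7166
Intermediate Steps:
b = 56 (b = 2 + 3*18 = 2 + 54 = 56)
U(P) = 2*P/(161 + P) (U(P) = (2*P)/(161 + P) = 2*P/(161 + P))
r = -293717/244660 (r = (-197011 - 1*96706)/(244534 + 126) = (-197011 - 96706)/244660 = -293717*1/244660 = -293717/244660 ≈ -1.2005)
U(b) - r = 2*56/(161 + 56) - 1*(-293717/244660) = 2*56/217 + 293717/244660 = 2*56*(1/217) + 293717/244660 = 16/31 + 293717/244660 = 13019787/7584460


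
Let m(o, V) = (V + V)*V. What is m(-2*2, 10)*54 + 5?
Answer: 10805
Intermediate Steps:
m(o, V) = 2*V**2 (m(o, V) = (2*V)*V = 2*V**2)
m(-2*2, 10)*54 + 5 = (2*10**2)*54 + 5 = (2*100)*54 + 5 = 200*54 + 5 = 10800 + 5 = 10805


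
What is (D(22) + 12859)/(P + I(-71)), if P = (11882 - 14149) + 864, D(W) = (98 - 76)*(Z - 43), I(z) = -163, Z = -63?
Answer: -121/18 ≈ -6.7222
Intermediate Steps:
D(W) = -2332 (D(W) = (98 - 76)*(-63 - 43) = 22*(-106) = -2332)
P = -1403 (P = -2267 + 864 = -1403)
(D(22) + 12859)/(P + I(-71)) = (-2332 + 12859)/(-1403 - 163) = 10527/(-1566) = 10527*(-1/1566) = -121/18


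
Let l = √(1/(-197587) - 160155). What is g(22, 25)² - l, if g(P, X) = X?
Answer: 625 - I*√6252550907735782/197587 ≈ 625.0 - 400.19*I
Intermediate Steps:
l = I*√6252550907735782/197587 (l = √(-1/197587 - 160155) = √(-31644545986/197587) = I*√6252550907735782/197587 ≈ 400.19*I)
g(22, 25)² - l = 25² - I*√6252550907735782/197587 = 625 - I*√6252550907735782/197587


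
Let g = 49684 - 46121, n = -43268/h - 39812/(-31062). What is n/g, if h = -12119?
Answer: 913236122/670628533407 ≈ 0.0013618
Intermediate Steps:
n = 913236122/188220189 (n = -43268/(-12119) - 39812/(-31062) = -43268*(-1/12119) - 39812*(-1/31062) = 43268/12119 + 19906/15531 = 913236122/188220189 ≈ 4.8520)
g = 3563
n/g = (913236122/188220189)/3563 = (913236122/188220189)*(1/3563) = 913236122/670628533407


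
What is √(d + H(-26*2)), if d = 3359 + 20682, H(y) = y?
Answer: √23989 ≈ 154.88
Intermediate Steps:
d = 24041
√(d + H(-26*2)) = √(24041 - 26*2) = √(24041 - 52) = √23989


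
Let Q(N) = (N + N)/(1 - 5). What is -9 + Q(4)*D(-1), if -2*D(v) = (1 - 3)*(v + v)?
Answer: -5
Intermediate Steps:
Q(N) = -N/2 (Q(N) = (2*N)/(-4) = (2*N)*(-1/4) = -N/2)
D(v) = 2*v (D(v) = -(1 - 3)*(v + v)/2 = -(-1)*2*v = -(-2)*v = 2*v)
-9 + Q(4)*D(-1) = -9 + (-1/2*4)*(2*(-1)) = -9 - 2*(-2) = -9 + 4 = -5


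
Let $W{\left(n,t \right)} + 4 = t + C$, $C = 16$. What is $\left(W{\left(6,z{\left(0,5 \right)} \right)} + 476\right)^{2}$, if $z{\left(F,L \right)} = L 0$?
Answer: $238144$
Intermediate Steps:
$z{\left(F,L \right)} = 0$
$W{\left(n,t \right)} = 12 + t$ ($W{\left(n,t \right)} = -4 + \left(t + 16\right) = -4 + \left(16 + t\right) = 12 + t$)
$\left(W{\left(6,z{\left(0,5 \right)} \right)} + 476\right)^{2} = \left(\left(12 + 0\right) + 476\right)^{2} = \left(12 + 476\right)^{2} = 488^{2} = 238144$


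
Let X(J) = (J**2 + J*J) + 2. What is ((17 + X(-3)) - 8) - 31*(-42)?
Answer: 1331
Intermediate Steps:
X(J) = 2 + 2*J**2 (X(J) = (J**2 + J**2) + 2 = 2*J**2 + 2 = 2 + 2*J**2)
((17 + X(-3)) - 8) - 31*(-42) = ((17 + (2 + 2*(-3)**2)) - 8) - 31*(-42) = ((17 + (2 + 2*9)) - 8) + 1302 = ((17 + (2 + 18)) - 8) + 1302 = ((17 + 20) - 8) + 1302 = (37 - 8) + 1302 = 29 + 1302 = 1331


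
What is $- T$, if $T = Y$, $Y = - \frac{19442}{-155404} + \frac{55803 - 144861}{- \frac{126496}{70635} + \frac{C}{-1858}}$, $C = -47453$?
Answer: $\frac{908147319190419553}{242182610486074} \approx 3749.8$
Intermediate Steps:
$Y = - \frac{908147319190419553}{242182610486074}$ ($Y = - \frac{19442}{-155404} + \frac{55803 - 144861}{- \frac{126496}{70635} - \frac{47453}{-1858}} = \left(-19442\right) \left(- \frac{1}{155404}\right) - \frac{89058}{\left(-126496\right) \frac{1}{70635} - - \frac{47453}{1858}} = \frac{9721}{77702} - \frac{89058}{- \frac{126496}{70635} + \frac{47453}{1858}} = \frac{9721}{77702} - \frac{89058}{\frac{3116813087}{131239830}} = \frac{9721}{77702} - \frac{11687956780140}{3116813087} = - \frac{908147319190419553}{242182610486074} \approx -3749.8$)
$T = - \frac{908147319190419553}{242182610486074} \approx -3749.8$
$- T = \left(-1\right) \left(- \frac{908147319190419553}{242182610486074}\right) = \frac{908147319190419553}{242182610486074}$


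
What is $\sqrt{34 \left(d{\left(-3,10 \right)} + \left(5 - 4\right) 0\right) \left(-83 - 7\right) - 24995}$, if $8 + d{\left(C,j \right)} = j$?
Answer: $7 i \sqrt{635} \approx 176.39 i$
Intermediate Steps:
$d{\left(C,j \right)} = -8 + j$
$\sqrt{34 \left(d{\left(-3,10 \right)} + \left(5 - 4\right) 0\right) \left(-83 - 7\right) - 24995} = \sqrt{34 \left(\left(-8 + 10\right) + \left(5 - 4\right) 0\right) \left(-83 - 7\right) - 24995} = \sqrt{34 \left(2 + 1 \cdot 0\right) \left(-90\right) - 24995} = \sqrt{34 \left(2 + 0\right) \left(-90\right) - 24995} = \sqrt{34 \cdot 2 \left(-90\right) - 24995} = \sqrt{34 \left(-180\right) - 24995} = \sqrt{-6120 - 24995} = \sqrt{-31115} = 7 i \sqrt{635}$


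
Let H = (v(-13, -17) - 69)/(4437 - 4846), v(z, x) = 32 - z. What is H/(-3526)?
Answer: -12/721067 ≈ -1.6642e-5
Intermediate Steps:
H = 24/409 (H = ((32 - 1*(-13)) - 69)/(4437 - 4846) = ((32 + 13) - 69)/(-409) = (45 - 69)*(-1/409) = -24*(-1/409) = 24/409 ≈ 0.058680)
H/(-3526) = (24/409)/(-3526) = (24/409)*(-1/3526) = -12/721067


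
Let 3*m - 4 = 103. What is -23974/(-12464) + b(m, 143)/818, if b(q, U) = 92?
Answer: 5189355/2548888 ≈ 2.0359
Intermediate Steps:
m = 107/3 (m = 4/3 + (1/3)*103 = 4/3 + 103/3 = 107/3 ≈ 35.667)
-23974/(-12464) + b(m, 143)/818 = -23974/(-12464) + 92/818 = -23974*(-1/12464) + 92*(1/818) = 11987/6232 + 46/409 = 5189355/2548888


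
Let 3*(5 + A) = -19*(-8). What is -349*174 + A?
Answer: -182041/3 ≈ -60680.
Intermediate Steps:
A = 137/3 (A = -5 + (-19*(-8))/3 = -5 + (1/3)*152 = -5 + 152/3 = 137/3 ≈ 45.667)
-349*174 + A = -349*174 + 137/3 = -60726 + 137/3 = -182041/3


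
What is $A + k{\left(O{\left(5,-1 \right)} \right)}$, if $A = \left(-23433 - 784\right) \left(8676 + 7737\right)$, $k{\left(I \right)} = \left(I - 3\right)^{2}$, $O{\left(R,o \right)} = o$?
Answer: $-397473605$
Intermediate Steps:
$k{\left(I \right)} = \left(-3 + I\right)^{2}$
$A = -397473621$ ($A = \left(-24217\right) 16413 = -397473621$)
$A + k{\left(O{\left(5,-1 \right)} \right)} = -397473621 + \left(-3 - 1\right)^{2} = -397473621 + \left(-4\right)^{2} = -397473621 + 16 = -397473605$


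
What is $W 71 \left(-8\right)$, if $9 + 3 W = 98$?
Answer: $- \frac{50552}{3} \approx -16851.0$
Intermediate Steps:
$W = \frac{89}{3}$ ($W = -3 + \frac{1}{3} \cdot 98 = -3 + \frac{98}{3} = \frac{89}{3} \approx 29.667$)
$W 71 \left(-8\right) = \frac{89}{3} \cdot 71 \left(-8\right) = \frac{6319}{3} \left(-8\right) = - \frac{50552}{3}$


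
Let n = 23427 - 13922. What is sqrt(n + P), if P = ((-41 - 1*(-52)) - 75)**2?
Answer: sqrt(13601) ≈ 116.62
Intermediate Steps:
P = 4096 (P = ((-41 + 52) - 75)**2 = (11 - 75)**2 = (-64)**2 = 4096)
n = 9505
sqrt(n + P) = sqrt(9505 + 4096) = sqrt(13601)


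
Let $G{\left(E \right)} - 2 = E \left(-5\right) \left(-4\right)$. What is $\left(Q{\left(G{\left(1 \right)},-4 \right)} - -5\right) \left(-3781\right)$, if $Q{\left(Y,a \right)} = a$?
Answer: $-3781$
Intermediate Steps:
$G{\left(E \right)} = 2 + 20 E$ ($G{\left(E \right)} = 2 + E \left(-5\right) \left(-4\right) = 2 + - 5 E \left(-4\right) = 2 + 20 E$)
$\left(Q{\left(G{\left(1 \right)},-4 \right)} - -5\right) \left(-3781\right) = \left(-4 - -5\right) \left(-3781\right) = \left(-4 + 5\right) \left(-3781\right) = 1 \left(-3781\right) = -3781$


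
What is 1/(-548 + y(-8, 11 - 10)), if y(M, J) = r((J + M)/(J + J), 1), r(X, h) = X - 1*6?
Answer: -2/1115 ≈ -0.0017937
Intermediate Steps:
r(X, h) = -6 + X (r(X, h) = X - 6 = -6 + X)
y(M, J) = -6 + (J + M)/(2*J) (y(M, J) = -6 + (J + M)/(J + J) = -6 + (J + M)/((2*J)) = -6 + (J + M)*(1/(2*J)) = -6 + (J + M)/(2*J))
1/(-548 + y(-8, 11 - 10)) = 1/(-548 + (-8 - 11*(11 - 10))/(2*(11 - 10))) = 1/(-548 + (½)*(-8 - 11*1)/1) = 1/(-548 + (½)*1*(-8 - 11)) = 1/(-548 + (½)*1*(-19)) = 1/(-548 - 19/2) = 1/(-1115/2) = -2/1115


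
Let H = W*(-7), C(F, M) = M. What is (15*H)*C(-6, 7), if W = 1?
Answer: -735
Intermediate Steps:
H = -7 (H = 1*(-7) = -7)
(15*H)*C(-6, 7) = (15*(-7))*7 = -105*7 = -735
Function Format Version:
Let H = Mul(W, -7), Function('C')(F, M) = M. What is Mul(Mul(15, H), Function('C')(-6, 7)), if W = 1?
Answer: -735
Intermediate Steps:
H = -7 (H = Mul(1, -7) = -7)
Mul(Mul(15, H), Function('C')(-6, 7)) = Mul(Mul(15, -7), 7) = Mul(-105, 7) = -735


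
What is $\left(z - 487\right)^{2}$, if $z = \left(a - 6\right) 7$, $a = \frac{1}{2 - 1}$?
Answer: $272484$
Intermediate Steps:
$a = 1$ ($a = 1^{-1} = 1$)
$z = -35$ ($z = \left(1 - 6\right) 7 = \left(-5\right) 7 = -35$)
$\left(z - 487\right)^{2} = \left(-35 - 487\right)^{2} = \left(-522\right)^{2} = 272484$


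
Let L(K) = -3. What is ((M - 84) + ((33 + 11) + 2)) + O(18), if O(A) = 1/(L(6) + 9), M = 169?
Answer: 787/6 ≈ 131.17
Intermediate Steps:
O(A) = 1/6 (O(A) = 1/(-3 + 9) = 1/6)
((M - 84) + ((33 + 11) + 2)) + O(18) = ((169 - 84) + ((33 + 11) + 2)) + 1/6 = (85 + (44 + 2)) + 1/6 = (85 + 46) + 1/6 = 131 + 1/6 = 787/6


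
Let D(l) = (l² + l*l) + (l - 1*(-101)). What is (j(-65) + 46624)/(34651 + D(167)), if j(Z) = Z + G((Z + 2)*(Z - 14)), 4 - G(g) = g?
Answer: 41586/90697 ≈ 0.45852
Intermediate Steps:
G(g) = 4 - g
D(l) = 101 + l + 2*l² (D(l) = (l² + l²) + (l + 101) = 2*l² + (101 + l) = 101 + l + 2*l²)
j(Z) = 4 + Z - (-14 + Z)*(2 + Z) (j(Z) = Z + (4 - (Z + 2)*(Z - 14)) = Z + (4 - (2 + Z)*(-14 + Z)) = Z + (4 - (-14 + Z)*(2 + Z)) = 4 + Z - (-14 + Z)*(2 + Z))
(j(-65) + 46624)/(34651 + D(167)) = ((32 - 1*(-65)² + 13*(-65)) + 46624)/(34651 + (101 + 167 + 2*167²)) = ((32 - 1*4225 - 845) + 46624)/(34651 + (101 + 167 + 2*27889)) = ((32 - 4225 - 845) + 46624)/(34651 + (101 + 167 + 55778)) = (-5038 + 46624)/(34651 + 56046) = 41586/90697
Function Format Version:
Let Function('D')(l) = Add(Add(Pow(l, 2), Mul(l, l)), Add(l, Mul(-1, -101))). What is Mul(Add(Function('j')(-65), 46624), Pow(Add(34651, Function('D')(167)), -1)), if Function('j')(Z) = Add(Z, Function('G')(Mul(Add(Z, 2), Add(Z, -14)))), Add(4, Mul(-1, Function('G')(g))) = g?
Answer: Rational(41586, 90697) ≈ 0.45852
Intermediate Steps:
Function('G')(g) = Add(4, Mul(-1, g))
Function('D')(l) = Add(101, l, Mul(2, Pow(l, 2))) (Function('D')(l) = Add(Add(Pow(l, 2), Pow(l, 2)), Add(l, 101)) = Add(Mul(2, Pow(l, 2)), Add(101, l)) = Add(101, l, Mul(2, Pow(l, 2))))
Function('j')(Z) = Add(4, Z, Mul(-1, Add(-14, Z), Add(2, Z))) (Function('j')(Z) = Add(Z, Add(4, Mul(-1, Mul(Add(Z, 2), Add(Z, -14))))) = Add(Z, Add(4, Mul(-1, Mul(Add(2, Z), Add(-14, Z))))) = Add(Z, Add(4, Mul(-1, Mul(Add(-14, Z), Add(2, Z))))) = Add(Z, Add(4, Mul(-1, Add(-14, Z), Add(2, Z)))) = Add(4, Z, Mul(-1, Add(-14, Z), Add(2, Z))))
Mul(Add(Function('j')(-65), 46624), Pow(Add(34651, Function('D')(167)), -1)) = Mul(Add(Add(32, Mul(-1, Pow(-65, 2)), Mul(13, -65)), 46624), Pow(Add(34651, Add(101, 167, Mul(2, Pow(167, 2)))), -1)) = Mul(Add(Add(32, Mul(-1, 4225), -845), 46624), Pow(Add(34651, Add(101, 167, Mul(2, 27889))), -1)) = Mul(Add(Add(32, -4225, -845), 46624), Pow(Add(34651, Add(101, 167, 55778)), -1)) = Mul(Add(-5038, 46624), Pow(Add(34651, 56046), -1)) = Mul(41586, Pow(90697, -1)) = Mul(41586, Rational(1, 90697)) = Rational(41586, 90697)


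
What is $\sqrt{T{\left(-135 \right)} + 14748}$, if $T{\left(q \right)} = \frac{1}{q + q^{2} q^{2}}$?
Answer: $\frac{\sqrt{180784176134567682810}}{110716830} \approx 121.44$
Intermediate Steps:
$T{\left(q \right)} = \frac{1}{q + q^{4}}$
$\sqrt{T{\left(-135 \right)} + 14748} = \sqrt{\frac{1}{-135 + \left(-135\right)^{4}} + 14748} = \sqrt{\frac{1}{-135 + 332150625} + 14748} = \sqrt{\frac{1}{332150490} + 14748} = \sqrt{\frac{4898555426521}{332150490}} = \frac{\sqrt{180784176134567682810}}{110716830}$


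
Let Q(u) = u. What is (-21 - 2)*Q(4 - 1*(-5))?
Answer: -207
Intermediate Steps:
(-21 - 2)*Q(4 - 1*(-5)) = (-21 - 2)*(4 - 1*(-5)) = -23*(4 + 5) = -23*9 = -207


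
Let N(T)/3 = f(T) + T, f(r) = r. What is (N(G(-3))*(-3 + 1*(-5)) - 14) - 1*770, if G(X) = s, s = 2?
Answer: -880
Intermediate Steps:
G(X) = 2
N(T) = 6*T (N(T) = 3*(T + T) = 3*(2*T) = 6*T)
(N(G(-3))*(-3 + 1*(-5)) - 14) - 1*770 = ((6*2)*(-3 + 1*(-5)) - 14) - 1*770 = (12*(-3 - 5) - 14) - 770 = (12*(-8) - 14) - 770 = (-96 - 14) - 770 = -110 - 770 = -880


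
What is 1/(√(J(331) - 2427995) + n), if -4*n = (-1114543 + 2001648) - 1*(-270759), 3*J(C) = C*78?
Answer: -289466/83792984545 - 9*I*√29869/83792984545 ≈ -3.4545e-6 - 1.8563e-8*I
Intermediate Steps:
J(C) = 26*C (J(C) = (C*78)/3 = (78*C)/3 = 26*C)
n = -289466 (n = -((-1114543 + 2001648) - 1*(-270759))/4 = -(887105 + 270759)/4 = -¼*1157864 = -289466)
1/(√(J(331) - 2427995) + n) = 1/(√(26*331 - 2427995) - 289466) = 1/(√(8606 - 2427995) - 289466) = 1/(√(-2419389) - 289466) = 1/(9*I*√29869 - 289466) = 1/(-289466 + 9*I*√29869)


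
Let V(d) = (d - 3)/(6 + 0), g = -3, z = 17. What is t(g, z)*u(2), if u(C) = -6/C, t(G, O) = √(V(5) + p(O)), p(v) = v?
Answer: -2*√39 ≈ -12.490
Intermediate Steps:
V(d) = -½ + d/6 (V(d) = (-3 + d)/6 = (-3 + d)*(⅙) = -½ + d/6)
t(G, O) = √(⅓ + O) (t(G, O) = √((-½ + (⅙)*5) + O) = √((-½ + ⅚) + O) = √(⅓ + O))
t(g, z)*u(2) = (√(3 + 9*17)/3)*(-6/2) = (√(3 + 153)/3)*(-6*½) = (√156/3)*(-3) = ((2*√39)/3)*(-3) = (2*√39/3)*(-3) = -2*√39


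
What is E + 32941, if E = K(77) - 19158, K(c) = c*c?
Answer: 19712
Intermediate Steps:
K(c) = c²
E = -13229 (E = 77² - 19158 = 5929 - 19158 = -13229)
E + 32941 = -13229 + 32941 = 19712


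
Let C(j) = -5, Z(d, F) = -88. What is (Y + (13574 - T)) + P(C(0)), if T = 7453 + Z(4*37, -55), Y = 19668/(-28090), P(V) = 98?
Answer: 88571981/14045 ≈ 6306.3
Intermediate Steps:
Y = -9834/14045 (Y = 19668*(-1/28090) = -9834/14045 ≈ -0.70018)
T = 7365 (T = 7453 - 88 = 7365)
(Y + (13574 - T)) + P(C(0)) = (-9834/14045 + (13574 - 1*7365)) + 98 = (-9834/14045 + (13574 - 7365)) + 98 = (-9834/14045 + 6209) + 98 = 87195571/14045 + 98 = 88571981/14045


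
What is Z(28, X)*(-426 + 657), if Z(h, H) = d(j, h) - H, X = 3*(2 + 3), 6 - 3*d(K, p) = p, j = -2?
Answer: -5159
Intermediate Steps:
d(K, p) = 2 - p/3
X = 15 (X = 3*5 = 15)
Z(h, H) = 2 - H - h/3 (Z(h, H) = (2 - h/3) - H = 2 - H - h/3)
Z(28, X)*(-426 + 657) = (2 - 1*15 - ⅓*28)*(-426 + 657) = (2 - 15 - 28/3)*231 = -67/3*231 = -5159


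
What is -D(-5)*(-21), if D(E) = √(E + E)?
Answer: 21*I*√10 ≈ 66.408*I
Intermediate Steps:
D(E) = √2*√E (D(E) = √(2*E) = √2*√E)
-D(-5)*(-21) = -√2*√(-5)*(-21) = -√2*I*√5*(-21) = -I*√10*(-21) = 21*I*√10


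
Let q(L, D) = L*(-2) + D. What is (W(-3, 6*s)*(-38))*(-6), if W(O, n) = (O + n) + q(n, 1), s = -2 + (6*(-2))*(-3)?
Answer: -46968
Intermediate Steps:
q(L, D) = D - 2*L (q(L, D) = -2*L + D = D - 2*L)
s = 34 (s = -2 - 12*(-3) = -2 + 36 = 34)
W(O, n) = 1 + O - n (W(O, n) = (O + n) + (1 - 2*n) = 1 + O - n)
(W(-3, 6*s)*(-38))*(-6) = ((1 - 3 - 6*34)*(-38))*(-6) = ((1 - 3 - 1*204)*(-38))*(-6) = ((1 - 3 - 204)*(-38))*(-6) = -206*(-38)*(-6) = 7828*(-6) = -46968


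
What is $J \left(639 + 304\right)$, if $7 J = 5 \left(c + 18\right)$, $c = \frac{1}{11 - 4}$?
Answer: $\frac{598805}{49} \approx 12221.0$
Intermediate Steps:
$c = \frac{1}{7} \approx 0.14286$
$J = \frac{635}{49}$ ($J = \frac{5 \left(\frac{1}{7} + 18\right)}{7} = \frac{5 \cdot \frac{127}{7}}{7} = \frac{1}{7} \cdot \frac{635}{7} = \frac{635}{49} \approx 12.959$)
$J \left(639 + 304\right) = \frac{635 \left(639 + 304\right)}{49} = \frac{635}{49} \cdot 943 = \frac{598805}{49}$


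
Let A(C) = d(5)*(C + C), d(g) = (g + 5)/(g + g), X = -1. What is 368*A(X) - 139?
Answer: -875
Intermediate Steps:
d(g) = (5 + g)/(2*g) (d(g) = (5 + g)/((2*g)) = (5 + g)*(1/(2*g)) = (5 + g)/(2*g))
A(C) = 2*C (A(C) = ((½)*(5 + 5)/5)*(C + C) = ((½)*(⅕)*10)*(2*C) = 1*(2*C) = 2*C)
368*A(X) - 139 = 368*(2*(-1)) - 139 = 368*(-2) - 139 = -736 - 139 = -875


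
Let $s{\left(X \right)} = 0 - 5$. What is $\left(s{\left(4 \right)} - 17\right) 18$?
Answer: $-396$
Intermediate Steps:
$s{\left(X \right)} = -5$ ($s{\left(X \right)} = 0 - 5 = -5$)
$\left(s{\left(4 \right)} - 17\right) 18 = \left(-5 - 17\right) 18 = \left(-22\right) 18 = -396$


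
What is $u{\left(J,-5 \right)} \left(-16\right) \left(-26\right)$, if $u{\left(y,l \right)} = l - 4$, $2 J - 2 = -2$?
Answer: $-3744$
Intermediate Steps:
$J = 0$ ($J = 1 + \frac{1}{2} \left(-2\right) = 1 - 1 = 0$)
$u{\left(y,l \right)} = -4 + l$
$u{\left(J,-5 \right)} \left(-16\right) \left(-26\right) = \left(-4 - 5\right) \left(-16\right) \left(-26\right) = \left(-9\right) \left(-16\right) \left(-26\right) = 144 \left(-26\right) = -3744$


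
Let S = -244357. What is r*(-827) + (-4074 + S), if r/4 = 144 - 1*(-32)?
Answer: -830639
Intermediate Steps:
r = 704 (r = 4*(144 - 1*(-32)) = 4*(144 + 32) = 4*176 = 704)
r*(-827) + (-4074 + S) = 704*(-827) + (-4074 - 244357) = -582208 - 248431 = -830639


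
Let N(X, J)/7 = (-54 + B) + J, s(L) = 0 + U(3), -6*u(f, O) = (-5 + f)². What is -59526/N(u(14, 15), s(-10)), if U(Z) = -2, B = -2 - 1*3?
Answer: 59526/427 ≈ 139.41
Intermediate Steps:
B = -5 (B = -2 - 3 = -5)
u(f, O) = -(-5 + f)²/6
s(L) = -2 (s(L) = 0 - 2 = -2)
N(X, J) = -413 + 7*J (N(X, J) = 7*((-54 - 5) + J) = 7*(-59 + J) = -413 + 7*J)
-59526/N(u(14, 15), s(-10)) = -59526/(-413 + 7*(-2)) = -59526/(-413 - 14) = -59526/(-427) = -59526*(-1/427) = 59526/427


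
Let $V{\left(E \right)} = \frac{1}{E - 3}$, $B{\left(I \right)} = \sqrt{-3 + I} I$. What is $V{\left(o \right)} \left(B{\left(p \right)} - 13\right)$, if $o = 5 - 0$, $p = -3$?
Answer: $- \frac{13}{2} - \frac{3 i \sqrt{6}}{2} \approx -6.5 - 3.6742 i$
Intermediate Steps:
$B{\left(I \right)} = I \sqrt{-3 + I}$
$o = 5$ ($o = 5 + 0 = 5$)
$V{\left(E \right)} = \frac{1}{-3 + E}$
$V{\left(o \right)} \left(B{\left(p \right)} - 13\right) = \frac{- 3 \sqrt{-3 - 3} - 13}{-3 + 5} = \frac{- 3 \sqrt{-6} - 13}{2} = \frac{- 3 i \sqrt{6} - 13}{2} = \frac{-13 - 3 i \sqrt{6}}{2} = - \frac{13}{2} - \frac{3 i \sqrt{6}}{2}$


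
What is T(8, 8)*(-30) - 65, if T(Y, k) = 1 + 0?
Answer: -95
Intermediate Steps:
T(Y, k) = 1
T(8, 8)*(-30) - 65 = 1*(-30) - 65 = -30 - 65 = -95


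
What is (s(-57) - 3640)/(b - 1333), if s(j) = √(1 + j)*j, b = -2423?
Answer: 910/939 + 19*I*√14/626 ≈ 0.96912 + 0.11356*I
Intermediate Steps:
s(j) = j*√(1 + j)
(s(-57) - 3640)/(b - 1333) = (-57*√(1 - 57) - 3640)/(-2423 - 1333) = (-114*I*√14 - 3640)/(-3756) = (-114*I*√14 - 3640)*(-1/3756) = (-3640 - 114*I*√14)*(-1/3756) = 910/939 + 19*I*√14/626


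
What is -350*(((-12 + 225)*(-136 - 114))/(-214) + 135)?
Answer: -14374500/107 ≈ -1.3434e+5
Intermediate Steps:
-350*(((-12 + 225)*(-136 - 114))/(-214) + 135) = -350*((213*(-250))*(-1/214) + 135) = -350*(-53250*(-1/214) + 135) = -350*(26625/107 + 135) = -350*41070/107 = -14374500/107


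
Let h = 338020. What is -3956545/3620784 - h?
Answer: -1223901364225/3620784 ≈ -3.3802e+5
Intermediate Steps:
-3956545/3620784 - h = -3956545/3620784 - 1*338020 = -3956545*1/3620784 - 338020 = -3956545/3620784 - 338020 = -1223901364225/3620784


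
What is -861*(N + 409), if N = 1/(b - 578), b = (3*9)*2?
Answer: -184525215/524 ≈ -3.5215e+5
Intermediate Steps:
b = 54 (b = 27*2 = 54)
N = -1/524 (N = 1/(54 - 578) = 1/(-524) = -1/524 ≈ -0.0019084)
-861*(N + 409) = -861*(-1/524 + 409) = -861*214315/524 = -184525215/524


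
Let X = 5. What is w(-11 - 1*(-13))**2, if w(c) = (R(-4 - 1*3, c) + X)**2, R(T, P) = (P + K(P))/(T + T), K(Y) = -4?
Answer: 1679616/2401 ≈ 699.55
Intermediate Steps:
R(T, P) = (-4 + P)/(2*T) (R(T, P) = (P - 4)/(T + T) = (-4 + P)/((2*T)) = (-4 + P)*(1/(2*T)) = (-4 + P)/(2*T))
w(c) = (37/7 - c/14)**2 (w(c) = ((-4 + c)/(2*(-4 - 1*3)) + 5)**2 = ((-4 + c)/(2*(-4 - 3)) + 5)**2 = ((1/2)*(-4 + c)/(-7) + 5)**2 = ((1/2)*(-1/7)*(-4 + c) + 5)**2 = ((2/7 - c/14) + 5)**2 = (37/7 - c/14)**2)
w(-11 - 1*(-13))**2 = ((74 - (-11 - 1*(-13)))**2/196)**2 = ((74 - (-11 + 13))**2/196)**2 = ((74 - 1*2)**2/196)**2 = ((74 - 2)**2/196)**2 = ((1/196)*72**2)**2 = ((1/196)*5184)**2 = (1296/49)**2 = 1679616/2401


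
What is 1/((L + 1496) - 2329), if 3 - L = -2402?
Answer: 1/1572 ≈ 0.00063613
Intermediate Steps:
L = 2405 (L = 3 - 1*(-2402) = 3 + 2402 = 2405)
1/((L + 1496) - 2329) = 1/((2405 + 1496) - 2329) = 1/(3901 - 2329) = 1/1572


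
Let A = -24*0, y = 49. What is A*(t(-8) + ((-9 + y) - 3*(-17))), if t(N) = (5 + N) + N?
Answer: 0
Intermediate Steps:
t(N) = 5 + 2*N
A = 0
A*(t(-8) + ((-9 + y) - 3*(-17))) = 0*((5 + 2*(-8)) + ((-9 + 49) - 3*(-17))) = 0*((5 - 16) + (40 + 51)) = 0*(-11 + 91) = 0*80 = 0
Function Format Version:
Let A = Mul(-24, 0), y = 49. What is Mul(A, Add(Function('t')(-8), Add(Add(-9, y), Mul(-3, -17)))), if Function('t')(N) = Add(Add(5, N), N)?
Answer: 0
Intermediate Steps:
Function('t')(N) = Add(5, Mul(2, N))
A = 0
Mul(A, Add(Function('t')(-8), Add(Add(-9, y), Mul(-3, -17)))) = Mul(0, Add(Add(5, Mul(2, -8)), Add(Add(-9, 49), Mul(-3, -17)))) = Mul(0, Add(Add(5, -16), Add(40, 51))) = Mul(0, Add(-11, 91)) = Mul(0, 80) = 0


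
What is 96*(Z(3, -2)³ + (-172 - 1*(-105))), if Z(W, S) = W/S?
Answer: -6756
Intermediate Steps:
96*(Z(3, -2)³ + (-172 - 1*(-105))) = 96*((3/(-2))³ + (-172 - 1*(-105))) = 96*((3*(-½))³ + (-172 + 105)) = 96*((-3/2)³ - 67) = 96*(-27/8 - 67) = 96*(-563/8) = -6756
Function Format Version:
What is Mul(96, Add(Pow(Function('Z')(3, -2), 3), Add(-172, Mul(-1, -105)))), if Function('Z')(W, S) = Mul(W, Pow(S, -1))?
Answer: -6756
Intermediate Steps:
Mul(96, Add(Pow(Function('Z')(3, -2), 3), Add(-172, Mul(-1, -105)))) = Mul(96, Add(Pow(Mul(3, Pow(-2, -1)), 3), Add(-172, Mul(-1, -105)))) = Mul(96, Add(Pow(Mul(3, Rational(-1, 2)), 3), Add(-172, 105))) = Mul(96, Add(Pow(Rational(-3, 2), 3), -67)) = Mul(96, Add(Rational(-27, 8), -67)) = Mul(96, Rational(-563, 8)) = -6756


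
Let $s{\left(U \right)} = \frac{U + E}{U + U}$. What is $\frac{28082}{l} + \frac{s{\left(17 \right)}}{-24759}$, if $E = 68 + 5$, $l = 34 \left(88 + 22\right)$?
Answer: $\frac{38626241}{5144370} \approx 7.5084$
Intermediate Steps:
$l = 3740$ ($l = 34 \cdot 110 = 3740$)
$E = 73$
$s{\left(U \right)} = \frac{73 + U}{2 U}$ ($s{\left(U \right)} = \frac{U + 73}{U + U} = \frac{73 + U}{2 U}$)
$\frac{28082}{l} + \frac{s{\left(17 \right)}}{-24759} = \frac{28082}{3740} + \frac{\frac{1}{2} \cdot \frac{1}{17} \left(73 + 17\right)}{-24759} = 28082 \cdot \frac{1}{3740} + \frac{1}{2} \cdot \frac{1}{17} \cdot 90 \left(- \frac{1}{24759}\right) = \frac{14041}{1870} + \frac{45}{17} \left(- \frac{1}{24759}\right) = \frac{14041}{1870} - \frac{5}{46767} = \frac{38626241}{5144370}$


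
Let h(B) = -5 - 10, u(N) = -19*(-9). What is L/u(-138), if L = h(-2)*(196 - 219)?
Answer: 115/57 ≈ 2.0175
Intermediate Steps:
u(N) = 171
h(B) = -15
L = 345 (L = -15*(196 - 219) = -15*(-23) = 345)
L/u(-138) = 345/171 = 345*(1/171) = 115/57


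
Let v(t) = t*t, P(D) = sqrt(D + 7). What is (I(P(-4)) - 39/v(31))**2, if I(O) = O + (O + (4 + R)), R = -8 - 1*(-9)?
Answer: 33797008/923521 + 19064*sqrt(3)/961 ≈ 70.956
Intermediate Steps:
R = 1 (R = -8 + 9 = 1)
P(D) = sqrt(7 + D)
v(t) = t**2
I(O) = 5 + 2*O (I(O) = O + (O + (4 + 1)) = O + (O + 5) = O + (5 + O) = 5 + 2*O)
(I(P(-4)) - 39/v(31))**2 = ((5 + 2*sqrt(7 - 4)) - 39/(31**2))**2 = ((5 + 2*sqrt(3)) - 39/961)**2 = (4766/961 + 2*sqrt(3))**2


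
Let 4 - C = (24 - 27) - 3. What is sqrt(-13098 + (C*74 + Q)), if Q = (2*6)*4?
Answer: I*sqrt(12310) ≈ 110.95*I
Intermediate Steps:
C = 10 (C = 4 - ((24 - 27) - 3) = 4 - (-3 - 3) = 4 - 1*(-6) = 4 + 6 = 10)
Q = 48 (Q = 12*4 = 48)
sqrt(-13098 + (C*74 + Q)) = sqrt(-13098 + (10*74 + 48)) = sqrt(-13098 + (740 + 48)) = sqrt(-13098 + 788) = sqrt(-12310) = I*sqrt(12310)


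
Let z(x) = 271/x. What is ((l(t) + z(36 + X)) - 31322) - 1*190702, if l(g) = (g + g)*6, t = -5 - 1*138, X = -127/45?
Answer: -334031625/1493 ≈ -2.2373e+5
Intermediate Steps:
X = -127/45 (X = -127*1/45 = -127/45 ≈ -2.8222)
t = -143 (t = -5 - 138 = -143)
l(g) = 12*g (l(g) = (2*g)*6 = 12*g)
((l(t) + z(36 + X)) - 31322) - 1*190702 = ((12*(-143) + 271/(36 - 127/45)) - 31322) - 1*190702 = ((-1716 + 271/(1493/45)) - 31322) - 190702 = ((-1716 + 271*(45/1493)) - 31322) - 190702 = ((-1716 + 12195/1493) - 31322) - 190702 = (-2549793/1493 - 31322) - 190702 = -49313539/1493 - 190702 = -334031625/1493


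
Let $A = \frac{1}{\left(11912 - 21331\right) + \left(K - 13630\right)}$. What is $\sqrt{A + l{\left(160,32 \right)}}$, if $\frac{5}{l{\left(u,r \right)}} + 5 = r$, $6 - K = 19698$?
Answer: $\frac{\sqrt{4175954}}{4749} \approx 0.4303$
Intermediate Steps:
$K = -19692$ ($K = 6 - 19698 = -19692$)
$l{\left(u,r \right)} = \frac{5}{-5 + r}$
$A = - \frac{1}{42741}$ ($A = \frac{1}{\left(11912 - 21331\right) - 33322} = \frac{1}{-9419 - 33322} = \frac{1}{-42741} = - \frac{1}{42741} \approx -2.3397 \cdot 10^{-5}$)
$\sqrt{A + l{\left(160,32 \right)}} = \sqrt{- \frac{1}{42741} + \frac{5}{-5 + 32}} = \sqrt{- \frac{1}{42741} + \frac{5}{27}} = \sqrt{\frac{2638}{14247}} = \frac{\sqrt{4175954}}{4749}$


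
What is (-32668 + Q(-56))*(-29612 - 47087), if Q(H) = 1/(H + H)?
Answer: 40089657869/16 ≈ 2.5056e+9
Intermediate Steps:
Q(H) = 1/(2*H)
(-32668 + Q(-56))*(-29612 - 47087) = (-32668 + (½)/(-56))*(-29612 - 47087) = (-32668 + (½)*(-1/56))*(-76699) = (-32668 - 1/112)*(-76699) = -3658817/112*(-76699) = 40089657869/16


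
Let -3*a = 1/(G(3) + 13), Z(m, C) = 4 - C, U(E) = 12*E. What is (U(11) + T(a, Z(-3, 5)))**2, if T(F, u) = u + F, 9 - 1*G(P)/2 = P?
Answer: 96510976/5625 ≈ 17158.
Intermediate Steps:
G(P) = 18 - 2*P
a = -1/75 (a = -1/(3*((18 - 2*3) + 13)) = -1/(3*((18 - 6) + 13)) = -1/(3*(12 + 13)) = -1/3/25 = -1/3*1/25 = -1/75 ≈ -0.013333)
T(F, u) = F + u
(U(11) + T(a, Z(-3, 5)))**2 = (12*11 + (-1/75 + (4 - 1*5)))**2 = (132 + (-1/75 + (4 - 5)))**2 = (132 + (-1/75 - 1))**2 = (132 - 76/75)**2 = (9824/75)**2 = 96510976/5625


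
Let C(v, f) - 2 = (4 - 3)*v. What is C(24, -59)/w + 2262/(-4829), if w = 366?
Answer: -351169/883707 ≈ -0.39738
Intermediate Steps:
C(v, f) = 2 + v (C(v, f) = 2 + (4 - 3)*v = 2 + 1*v = 2 + v)
C(24, -59)/w + 2262/(-4829) = (2 + 24)/366 + 2262/(-4829) = 26*(1/366) + 2262*(-1/4829) = 13/183 - 2262/4829 = -351169/883707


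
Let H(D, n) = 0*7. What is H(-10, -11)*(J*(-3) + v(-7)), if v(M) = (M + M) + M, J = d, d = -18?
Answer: 0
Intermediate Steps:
H(D, n) = 0
J = -18
v(M) = 3*M (v(M) = 2*M + M = 3*M)
H(-10, -11)*(J*(-3) + v(-7)) = 0*(-18*(-3) + 3*(-7)) = 0*(54 - 21) = 0*33 = 0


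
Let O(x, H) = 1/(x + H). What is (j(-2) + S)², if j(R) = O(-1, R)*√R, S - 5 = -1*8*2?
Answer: (33 + I*√2)²/9 ≈ 120.78 + 10.371*I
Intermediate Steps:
O(x, H) = 1/(H + x)
S = -11 (S = 5 - 1*8*2 = 5 - 8*2 = 5 - 16 = -11)
j(R) = √R/(-1 + R) (j(R) = √R/(R - 1) = √R/(-1 + R))
(j(-2) + S)² = (√(-2)/(-1 - 2) - 11)² = ((I*√2)/(-3) - 11)² = ((I*√2)*(-⅓) - 11)² = (-I*√2/3 - 11)² = (-11 - I*√2/3)²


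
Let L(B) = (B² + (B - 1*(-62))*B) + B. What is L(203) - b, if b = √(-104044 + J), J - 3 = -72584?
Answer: 95207 - 15*I*√785 ≈ 95207.0 - 420.27*I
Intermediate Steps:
J = -72581 (J = 3 - 72584 = -72581)
b = 15*I*√785 (b = √(-104044 - 72581) = √(-176625) = 15*I*√785 ≈ 420.27*I)
L(B) = B + B² + B*(62 + B) (L(B) = (B² + (B + 62)*B) + B = (B² + (62 + B)*B) + B = (B² + B*(62 + B)) + B = B + B² + B*(62 + B))
L(203) - b = 203*(63 + 2*203) - 15*I*√785 = 203*(63 + 406) - 15*I*√785 = 203*469 - 15*I*√785 = 95207 - 15*I*√785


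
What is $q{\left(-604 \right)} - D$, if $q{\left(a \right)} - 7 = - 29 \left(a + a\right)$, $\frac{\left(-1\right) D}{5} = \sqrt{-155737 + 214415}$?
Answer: $35039 + 5 \sqrt{58678} \approx 36250.0$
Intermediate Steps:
$D = - 5 \sqrt{58678}$ ($D = - 5 \sqrt{-155737 + 214415} = - 5 \sqrt{58678} \approx -1211.2$)
$q{\left(a \right)} = 7 - 58 a$ ($q{\left(a \right)} = 7 - 29 \left(a + a\right) = 7 - 29 \cdot 2 a = 7 - 58 a$)
$q{\left(-604 \right)} - D = \left(7 - -35032\right) - - 5 \sqrt{58678} = \left(7 + 35032\right) + 5 \sqrt{58678} = 35039 + 5 \sqrt{58678}$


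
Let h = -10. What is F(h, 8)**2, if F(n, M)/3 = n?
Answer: 900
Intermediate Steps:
F(n, M) = 3*n
F(h, 8)**2 = (3*(-10))**2 = (-30)**2 = 900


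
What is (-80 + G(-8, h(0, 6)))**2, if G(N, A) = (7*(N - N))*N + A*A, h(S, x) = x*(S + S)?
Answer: 6400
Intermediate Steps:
h(S, x) = 2*S*x (h(S, x) = x*(2*S) = 2*S*x)
G(N, A) = A**2 (G(N, A) = (7*0)*N + A**2 = 0*N + A**2 = 0 + A**2 = A**2)
(-80 + G(-8, h(0, 6)))**2 = (-80 + (2*0*6)**2)**2 = (-80 + 0**2)**2 = (-80 + 0)**2 = (-80)**2 = 6400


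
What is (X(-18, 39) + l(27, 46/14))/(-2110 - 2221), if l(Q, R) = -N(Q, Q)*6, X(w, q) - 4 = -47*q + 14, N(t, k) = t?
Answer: 1977/4331 ≈ 0.45648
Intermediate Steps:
X(w, q) = 18 - 47*q (X(w, q) = 4 + (-47*q + 14) = 4 + (14 - 47*q) = 18 - 47*q)
l(Q, R) = -6*Q (l(Q, R) = -Q*6 = -6*Q)
(X(-18, 39) + l(27, 46/14))/(-2110 - 2221) = ((18 - 47*39) - 6*27)/(-2110 - 2221) = ((18 - 1833) - 162)/(-4331) = (-1815 - 162)*(-1/4331) = -1977*(-1/4331) = 1977/4331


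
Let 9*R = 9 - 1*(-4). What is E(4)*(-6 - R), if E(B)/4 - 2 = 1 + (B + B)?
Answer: -2948/9 ≈ -327.56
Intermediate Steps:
R = 13/9 (R = (9 - 1*(-4))/9 = (9 + 4)/9 = (⅑)*13 = 13/9 ≈ 1.4444)
E(B) = 12 + 8*B (E(B) = 8 + 4*(1 + (B + B)) = 8 + 4*(1 + 2*B) = 8 + (4 + 8*B) = 12 + 8*B)
E(4)*(-6 - R) = (12 + 8*4)*(-6 - 1*13/9) = (12 + 32)*(-6 - 13/9) = 44*(-67/9) = -2948/9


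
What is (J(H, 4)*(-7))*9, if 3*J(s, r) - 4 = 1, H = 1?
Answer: -105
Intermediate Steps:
J(s, r) = 5/3 (J(s, r) = 4/3 + (1/3)*1 = 4/3 + 1/3 = 5/3)
(J(H, 4)*(-7))*9 = ((5/3)*(-7))*9 = -35/3*9 = -105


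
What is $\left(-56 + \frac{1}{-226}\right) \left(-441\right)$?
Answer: $\frac{5581737}{226} \approx 24698.0$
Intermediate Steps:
$\left(-56 + \frac{1}{-226}\right) \left(-441\right) = \left(-56 - \frac{1}{226}\right) \left(-441\right) = \left(- \frac{12657}{226}\right) \left(-441\right) = \frac{5581737}{226}$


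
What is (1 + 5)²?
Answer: 36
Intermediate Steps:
(1 + 5)² = 6² = 36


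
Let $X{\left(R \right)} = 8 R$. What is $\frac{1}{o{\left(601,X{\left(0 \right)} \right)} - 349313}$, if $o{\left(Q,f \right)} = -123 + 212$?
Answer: $- \frac{1}{349224} \approx -2.8635 \cdot 10^{-6}$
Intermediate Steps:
$o{\left(Q,f \right)} = 89$
$\frac{1}{o{\left(601,X{\left(0 \right)} \right)} - 349313} = \frac{1}{89 - 349313} = \frac{1}{-349224} = - \frac{1}{349224}$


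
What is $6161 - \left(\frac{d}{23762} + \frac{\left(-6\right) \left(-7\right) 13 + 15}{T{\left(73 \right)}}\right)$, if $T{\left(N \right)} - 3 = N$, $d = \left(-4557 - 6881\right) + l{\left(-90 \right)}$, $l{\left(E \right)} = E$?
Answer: $\frac{5556884739}{902956} \approx 6154.1$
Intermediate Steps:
$d = -11528$ ($d = \left(-4557 - 6881\right) - 90 = -11438 - 90 = -11528$)
$T{\left(N \right)} = 3 + N$
$6161 - \left(\frac{d}{23762} + \frac{\left(-6\right) \left(-7\right) 13 + 15}{T{\left(73 \right)}}\right) = 6161 - \left(- \frac{11528}{23762} + \frac{\left(-6\right) \left(-7\right) 13 + 15}{3 + 73}\right) = 6161 - \left(\left(-11528\right) \frac{1}{23762} + \frac{42 \cdot 13 + 15}{76}\right) = 6161 - \left(- \frac{5764}{11881} + \left(546 + 15\right) \frac{1}{76}\right) = 6161 - \left(- \frac{5764}{11881} + 561 \cdot \frac{1}{76}\right) = 6161 - \left(- \frac{5764}{11881} + \frac{561}{76}\right) = 6161 - \frac{6227177}{902956} = \frac{5556884739}{902956}$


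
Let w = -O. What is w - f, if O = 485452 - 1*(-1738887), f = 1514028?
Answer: -3738367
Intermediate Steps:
O = 2224339 (O = 485452 + 1738887 = 2224339)
w = -2224339 (w = -1*2224339 = -2224339)
w - f = -2224339 - 1*1514028 = -2224339 - 1514028 = -3738367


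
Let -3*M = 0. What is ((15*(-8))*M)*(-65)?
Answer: 0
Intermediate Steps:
M = 0 (M = -⅓*0 = 0)
((15*(-8))*M)*(-65) = ((15*(-8))*0)*(-65) = -120*0*(-65) = 0*(-65) = 0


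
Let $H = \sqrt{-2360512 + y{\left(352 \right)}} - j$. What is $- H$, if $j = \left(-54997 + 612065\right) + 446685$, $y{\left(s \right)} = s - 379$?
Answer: $1003753 - i \sqrt{2360539} \approx 1.0038 \cdot 10^{6} - 1536.4 i$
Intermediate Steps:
$y{\left(s \right)} = -379 + s$
$j = 1003753$ ($j = 557068 + 446685 = 1003753$)
$H = -1003753 + i \sqrt{2360539}$ ($H = \sqrt{-2360512 + \left(-379 + 352\right)} - 1003753 = \sqrt{-2360512 - 27} - 1003753 = \sqrt{-2360539} - 1003753 = i \sqrt{2360539} - 1003753 = -1003753 + i \sqrt{2360539} \approx -1.0038 \cdot 10^{6} + 1536.4 i$)
$- H = - (-1003753 + i \sqrt{2360539}) = 1003753 - i \sqrt{2360539}$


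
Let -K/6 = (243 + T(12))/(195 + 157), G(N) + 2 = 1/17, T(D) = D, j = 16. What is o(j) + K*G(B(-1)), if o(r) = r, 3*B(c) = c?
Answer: 391/16 ≈ 24.438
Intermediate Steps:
B(c) = c/3
G(N) = -33/17 (G(N) = -2 + 1/17 = -33/17)
K = -765/176 (K = -6*(243 + 12)/(195 + 157) = -1530/352 = -6*255/352 = -765/176 ≈ -4.3466)
o(j) + K*G(B(-1)) = 16 - 765/176*(-33/17) = 16 + 135/16 = 391/16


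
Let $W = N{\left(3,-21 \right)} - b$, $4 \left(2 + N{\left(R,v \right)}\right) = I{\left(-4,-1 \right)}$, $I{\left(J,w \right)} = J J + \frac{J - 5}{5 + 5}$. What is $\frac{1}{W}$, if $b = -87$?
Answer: $\frac{40}{3551} \approx 0.011264$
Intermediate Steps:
$I{\left(J,w \right)} = - \frac{1}{2} + J^{2} + \frac{J}{10}$ ($I{\left(J,w \right)} = J^{2} + \frac{-5 + J}{10} = J^{2} + \left(-5 + J\right) \frac{1}{10} = J^{2} + \left(- \frac{1}{2} + \frac{J}{10}\right) = - \frac{1}{2} + J^{2} + \frac{J}{10}$)
$N{\left(R,v \right)} = \frac{71}{40}$ ($N{\left(R,v \right)} = -2 + \frac{- \frac{1}{2} + \left(-4\right)^{2} + \frac{1}{10} \left(-4\right)}{4} = -2 + \frac{- \frac{1}{2} + 16 - \frac{2}{5}}{4} = -2 + \frac{1}{4} \cdot \frac{151}{10} = -2 + \frac{151}{40} = \frac{71}{40}$)
$W = \frac{3551}{40}$ ($W = \frac{71}{40} - -87 = \frac{71}{40} + 87 = \frac{3551}{40} \approx 88.775$)
$\frac{1}{W} = \frac{1}{\frac{3551}{40}} = \frac{40}{3551}$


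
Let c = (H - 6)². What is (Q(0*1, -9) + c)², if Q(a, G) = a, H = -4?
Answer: 10000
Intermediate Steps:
c = 100 (c = (-4 - 6)² = (-10)² = 100)
(Q(0*1, -9) + c)² = (0*1 + 100)² = (0 + 100)² = 100² = 10000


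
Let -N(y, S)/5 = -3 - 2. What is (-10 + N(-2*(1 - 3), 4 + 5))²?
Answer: 225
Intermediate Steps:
N(y, S) = 25 (N(y, S) = -5*(-3 - 2) = -5*(-5) = 25)
(-10 + N(-2*(1 - 3), 4 + 5))² = (-10 + 25)² = 15² = 225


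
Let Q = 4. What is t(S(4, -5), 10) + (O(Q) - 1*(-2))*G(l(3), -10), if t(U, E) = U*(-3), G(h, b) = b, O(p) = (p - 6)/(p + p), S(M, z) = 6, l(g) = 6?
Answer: -71/2 ≈ -35.500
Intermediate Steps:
O(p) = (-6 + p)/(2*p) (O(p) = (-6 + p)/((2*p)) = (-6 + p)*(1/(2*p)) = (-6 + p)/(2*p))
t(U, E) = -3*U
t(S(4, -5), 10) + (O(Q) - 1*(-2))*G(l(3), -10) = -3*6 + ((½)*(-6 + 4)/4 - 1*(-2))*(-10) = -18 + ((½)*(¼)*(-2) + 2)*(-10) = -18 + (-¼ + 2)*(-10) = -18 + (7/4)*(-10) = -18 - 35/2 = -71/2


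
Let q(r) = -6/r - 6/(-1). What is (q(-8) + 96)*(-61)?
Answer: -25071/4 ≈ -6267.8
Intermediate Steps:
q(r) = 6 - 6/r (q(r) = -6/r - 6*(-1) = -6/r + 6 = 6 - 6/r)
(q(-8) + 96)*(-61) = ((6 - 6/(-8)) + 96)*(-61) = ((6 - 6*(-1/8)) + 96)*(-61) = ((6 + 3/4) + 96)*(-61) = (27/4 + 96)*(-61) = (411/4)*(-61) = -25071/4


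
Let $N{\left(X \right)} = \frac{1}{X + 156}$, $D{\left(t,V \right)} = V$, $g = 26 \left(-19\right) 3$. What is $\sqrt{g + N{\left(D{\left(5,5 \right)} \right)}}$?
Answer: $\frac{i \sqrt{38414761}}{161} \approx 38.497 i$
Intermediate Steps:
$g = -1482$ ($g = \left(-494\right) 3 = -1482$)
$N{\left(X \right)} = \frac{1}{156 + X}$
$\sqrt{g + N{\left(D{\left(5,5 \right)} \right)}} = \sqrt{-1482 + \frac{1}{156 + 5}} = \sqrt{-1482 + \frac{1}{161}} = \sqrt{- \frac{238601}{161}} = \frac{i \sqrt{38414761}}{161}$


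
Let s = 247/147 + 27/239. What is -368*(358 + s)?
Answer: -4651746688/35133 ≈ -1.3240e+5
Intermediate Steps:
s = 63002/35133 (s = 247*(1/147) + 27*(1/239) = 247/147 + 27/239 = 63002/35133 ≈ 1.7932)
-368*(358 + s) = -368*(358 + 63002/35133) = -368*12640616/35133 = -4651746688/35133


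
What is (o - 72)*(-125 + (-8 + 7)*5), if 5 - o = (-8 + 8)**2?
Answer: 8710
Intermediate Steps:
o = 5 (o = 5 - (-8 + 8)**2 = 5 - 1*0**2 = 5 - 1*0 = 5 + 0 = 5)
(o - 72)*(-125 + (-8 + 7)*5) = (5 - 72)*(-125 + (-8 + 7)*5) = -67*(-125 - 1*5) = -67*(-125 - 5) = -67*(-130) = 8710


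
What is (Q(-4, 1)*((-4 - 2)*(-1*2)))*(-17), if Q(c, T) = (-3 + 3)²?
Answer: 0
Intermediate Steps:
Q(c, T) = 0 (Q(c, T) = 0² = 0)
(Q(-4, 1)*((-4 - 2)*(-1*2)))*(-17) = (0*((-4 - 2)*(-1*2)))*(-17) = (0*(-6*(-2)))*(-17) = (0*12)*(-17) = 0*(-17) = 0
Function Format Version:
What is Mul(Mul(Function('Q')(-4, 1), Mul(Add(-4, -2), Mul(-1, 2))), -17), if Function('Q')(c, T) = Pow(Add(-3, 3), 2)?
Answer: 0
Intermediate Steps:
Function('Q')(c, T) = 0 (Function('Q')(c, T) = Pow(0, 2) = 0)
Mul(Mul(Function('Q')(-4, 1), Mul(Add(-4, -2), Mul(-1, 2))), -17) = Mul(Mul(0, Mul(Add(-4, -2), Mul(-1, 2))), -17) = Mul(Mul(0, Mul(-6, -2)), -17) = Mul(Mul(0, 12), -17) = Mul(0, -17) = 0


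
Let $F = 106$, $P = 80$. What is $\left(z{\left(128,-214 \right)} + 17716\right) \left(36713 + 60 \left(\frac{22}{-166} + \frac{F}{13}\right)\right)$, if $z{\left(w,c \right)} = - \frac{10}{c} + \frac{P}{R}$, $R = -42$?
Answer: $\frac{1597426122269479}{2424513} \approx 6.5887 \cdot 10^{8}$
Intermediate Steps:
$z{\left(w,c \right)} = - \frac{40}{21} - \frac{10}{c}$ ($z{\left(w,c \right)} = - \frac{10}{c} + \frac{80}{-42} = - \frac{10}{c} + 80 \left(- \frac{1}{42}\right) = - \frac{10}{c} - \frac{40}{21} = - \frac{40}{21} - \frac{10}{c}$)
$\left(z{\left(128,-214 \right)} + 17716\right) \left(36713 + 60 \left(\frac{22}{-166} + \frac{F}{13}\right)\right) = \left(\left(- \frac{40}{21} - \frac{10}{-214}\right) + 17716\right) \left(36713 + 60 \left(\frac{22}{-166} + \frac{106}{13}\right)\right) = \left(\left(- \frac{40}{21} - - \frac{5}{107}\right) + 17716\right) \left(36713 + 60 \left(22 \left(- \frac{1}{166}\right) + 106 \cdot \frac{1}{13}\right)\right) = \left(\left(- \frac{40}{21} + \frac{5}{107}\right) + 17716\right) \left(36713 + 60 \left(- \frac{11}{83} + \frac{106}{13}\right)\right) = \left(- \frac{4175}{2247} + 17716\right) \left(36713 + 60 \cdot \frac{8655}{1079}\right) = \frac{39803677 \left(36713 + \frac{519300}{1079}\right)}{2247} = \frac{39803677}{2247} \cdot \frac{40132627}{1079} = \frac{1597426122269479}{2424513}$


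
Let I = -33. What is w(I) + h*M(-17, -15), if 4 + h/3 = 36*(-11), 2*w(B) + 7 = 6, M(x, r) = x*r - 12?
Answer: -583201/2 ≈ -2.9160e+5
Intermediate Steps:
M(x, r) = -12 + r*x (M(x, r) = r*x - 12 = -12 + r*x)
w(B) = -1/2 (w(B) = -7/2 + (1/2)*6 = -7/2 + 3 = -1/2)
h = -1200 (h = -12 + 3*(36*(-11)) = -12 + 3*(-396) = -12 - 1188 = -1200)
w(I) + h*M(-17, -15) = -1/2 - 1200*(-12 - 15*(-17)) = -1/2 - 1200*(-12 + 255) = -1/2 - 1200*243 = -1/2 - 291600 = -583201/2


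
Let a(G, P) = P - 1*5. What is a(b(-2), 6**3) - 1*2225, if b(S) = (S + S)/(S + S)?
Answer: -2014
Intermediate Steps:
b(S) = 1 (b(S) = (2*S)/((2*S)) = (2*S)*(1/(2*S)) = 1)
a(G, P) = -5 + P (a(G, P) = P - 5 = -5 + P)
a(b(-2), 6**3) - 1*2225 = (-5 + 6**3) - 1*2225 = (-5 + 216) - 2225 = 211 - 2225 = -2014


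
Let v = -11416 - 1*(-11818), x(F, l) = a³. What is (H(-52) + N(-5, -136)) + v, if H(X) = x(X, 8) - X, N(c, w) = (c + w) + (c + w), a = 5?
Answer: 297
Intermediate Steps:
x(F, l) = 125 (x(F, l) = 5³ = 125)
N(c, w) = 2*c + 2*w
H(X) = 125 - X
v = 402 (v = -11416 + 11818 = 402)
(H(-52) + N(-5, -136)) + v = ((125 - 1*(-52)) + (2*(-5) + 2*(-136))) + 402 = ((125 + 52) + (-10 - 272)) + 402 = (177 - 282) + 402 = -105 + 402 = 297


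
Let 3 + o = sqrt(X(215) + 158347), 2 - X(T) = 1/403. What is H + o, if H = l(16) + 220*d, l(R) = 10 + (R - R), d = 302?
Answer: 66447 + sqrt(25717302338)/403 ≈ 66845.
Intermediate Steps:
X(T) = 805/403 (X(T) = 2 - 1/403 = 805/403)
l(R) = 10 (l(R) = 10 + 0 = 10)
H = 66450 (H = 10 + 220*302 = 10 + 66440 = 66450)
o = -3 + sqrt(25717302338)/403 (o = -3 + sqrt(805/403 + 158347) = -3 + sqrt(63814646/403) = -3 + sqrt(25717302338)/403 ≈ 394.93)
H + o = 66450 + (-3 + sqrt(25717302338)/403) = 66447 + sqrt(25717302338)/403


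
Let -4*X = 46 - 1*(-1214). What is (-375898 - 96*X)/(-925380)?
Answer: 172829/462690 ≈ 0.37353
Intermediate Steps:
X = -315 (X = -(46 - 1*(-1214))/4 = -(46 + 1214)/4 = -1/4*1260 = -315)
(-375898 - 96*X)/(-925380) = (-375898 - 96*(-315))/(-925380) = (-375898 + 30240)*(-1/925380) = -345658*(-1/925380) = 172829/462690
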